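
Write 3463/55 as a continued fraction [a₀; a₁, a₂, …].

[62; 1, 26, 2]

⌊3463/55⌋ = 62, remainder 53
⌊55/53⌋ = 1, remainder 2
⌊53/2⌋ = 26, remainder 1
⌊2/1⌋ = 2, remainder 0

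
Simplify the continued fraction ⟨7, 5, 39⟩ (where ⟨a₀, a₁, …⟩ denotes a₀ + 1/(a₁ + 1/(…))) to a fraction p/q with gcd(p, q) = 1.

Build up convergents one term at a time:
a_0 = 7: 7/1
a_1 = 5: 36/5
a_2 = 39: 1411/196

1411/196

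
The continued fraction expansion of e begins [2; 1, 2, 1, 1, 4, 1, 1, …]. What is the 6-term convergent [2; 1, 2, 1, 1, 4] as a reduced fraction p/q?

87/32

Compute successive convergents:
a_0 = 2: 2/1
a_1 = 1: 3/1
a_2 = 2: 8/3
a_3 = 1: 11/4
a_4 = 1: 19/7
a_5 = 4: 87/32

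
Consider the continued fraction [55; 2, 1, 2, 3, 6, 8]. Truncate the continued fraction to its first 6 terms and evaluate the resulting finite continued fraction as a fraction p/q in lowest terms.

a_0 = 55: 55/1
a_1 = 2: 111/2
a_2 = 1: 166/3
a_3 = 2: 443/8
a_4 = 3: 1495/27
a_5 = 6: 9413/170

9413/170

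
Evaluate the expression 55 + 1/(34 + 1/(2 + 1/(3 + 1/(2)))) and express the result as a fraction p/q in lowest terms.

30321/551

Compute successive convergents:
a_0 = 55: 55/1
a_1 = 34: 1871/34
a_2 = 2: 3797/69
a_3 = 3: 13262/241
a_4 = 2: 30321/551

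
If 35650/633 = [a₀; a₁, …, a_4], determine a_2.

7

Run the Euclidean algorithm, recording each quotient:
35650 ÷ 633 → quotient 56, remainder 202
633 ÷ 202 → quotient 3, remainder 27
202 ÷ 27 → quotient 7, remainder 13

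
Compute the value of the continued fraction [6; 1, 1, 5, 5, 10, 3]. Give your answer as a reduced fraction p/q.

11779/1800

Work from the innermost term outward:
Start with 3.
10 + 1/(3/1) = 10 + 1/3 = 31/3
5 + 1/(31/3) = 5 + 3/31 = 158/31
5 + 1/(158/31) = 5 + 31/158 = 821/158
1 + 1/(821/158) = 1 + 158/821 = 979/821
1 + 1/(979/821) = 1 + 821/979 = 1800/979
6 + 1/(1800/979) = 6 + 979/1800 = 11779/1800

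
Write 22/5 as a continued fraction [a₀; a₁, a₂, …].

22 ÷ 5 → quotient 4, remainder 2
5 ÷ 2 → quotient 2, remainder 1
2 ÷ 1 → quotient 2, remainder 0

[4; 2, 2]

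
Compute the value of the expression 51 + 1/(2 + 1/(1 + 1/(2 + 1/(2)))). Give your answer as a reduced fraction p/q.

Starting at the tail and folding back:
Start with 2.
2 + 1/(2/1) = 2 + 1/2 = 5/2
1 + 1/(5/2) = 1 + 2/5 = 7/5
2 + 1/(7/5) = 2 + 5/7 = 19/7
51 + 1/(19/7) = 51 + 7/19 = 976/19

976/19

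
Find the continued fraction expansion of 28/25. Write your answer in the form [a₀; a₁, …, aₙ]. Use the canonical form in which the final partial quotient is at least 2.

Repeatedly divide and take the remainder:
28 = 1·25 + 3, so a_0 = 1
25 = 8·3 + 1, so a_1 = 8
3 = 3·1 + 0, so a_2 = 3

[1; 8, 3]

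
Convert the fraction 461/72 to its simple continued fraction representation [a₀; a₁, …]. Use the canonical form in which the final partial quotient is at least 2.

[6; 2, 2, 14]

461 = 6·72 + 29, so a_0 = 6
72 = 2·29 + 14, so a_1 = 2
29 = 2·14 + 1, so a_2 = 2
14 = 14·1 + 0, so a_3 = 14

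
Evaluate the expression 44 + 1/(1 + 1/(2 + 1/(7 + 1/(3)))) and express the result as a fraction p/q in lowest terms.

a_0 = 44: 44/1
a_1 = 1: 45/1
a_2 = 2: 134/3
a_3 = 7: 983/22
a_4 = 3: 3083/69

3083/69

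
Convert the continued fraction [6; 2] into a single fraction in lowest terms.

13/2

Starting at the tail and folding back:
Start with 2.
6 + 1/(2/1) = 6 + 1/2 = 13/2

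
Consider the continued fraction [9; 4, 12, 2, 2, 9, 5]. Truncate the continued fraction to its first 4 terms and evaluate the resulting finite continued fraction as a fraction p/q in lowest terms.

Start with 2.
12 + 1/(2/1) = 12 + 1/2 = 25/2
4 + 1/(25/2) = 4 + 2/25 = 102/25
9 + 1/(102/25) = 9 + 25/102 = 943/102

943/102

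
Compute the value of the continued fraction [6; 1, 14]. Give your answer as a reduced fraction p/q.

a_0 = 6: 6/1
a_1 = 1: 7/1
a_2 = 14: 104/15

104/15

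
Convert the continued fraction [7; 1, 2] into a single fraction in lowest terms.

Start with 2.
1 + 1/(2/1) = 1 + 1/2 = 3/2
7 + 1/(3/2) = 7 + 2/3 = 23/3

23/3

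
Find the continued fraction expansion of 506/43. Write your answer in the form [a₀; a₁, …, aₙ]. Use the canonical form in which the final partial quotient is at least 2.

[11; 1, 3, 3, 3]

506 = 11·43 + 33, so a_0 = 11
43 = 1·33 + 10, so a_1 = 1
33 = 3·10 + 3, so a_2 = 3
10 = 3·3 + 1, so a_3 = 3
3 = 3·1 + 0, so a_4 = 3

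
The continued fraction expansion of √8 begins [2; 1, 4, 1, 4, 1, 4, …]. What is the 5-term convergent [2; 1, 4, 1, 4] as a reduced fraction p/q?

82/29

Start with 4.
1 + 1/(4/1) = 1 + 1/4 = 5/4
4 + 1/(5/4) = 4 + 4/5 = 24/5
1 + 1/(24/5) = 1 + 5/24 = 29/24
2 + 1/(29/24) = 2 + 24/29 = 82/29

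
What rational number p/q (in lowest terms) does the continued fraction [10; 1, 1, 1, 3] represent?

117/11

a_0 = 10: 10/1
a_1 = 1: 11/1
a_2 = 1: 21/2
a_3 = 1: 32/3
a_4 = 3: 117/11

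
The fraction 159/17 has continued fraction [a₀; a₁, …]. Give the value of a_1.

2

⌊159/17⌋ = 9, remainder 6
⌊17/6⌋ = 2, remainder 5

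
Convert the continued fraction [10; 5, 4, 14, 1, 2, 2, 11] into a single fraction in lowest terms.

a_0 = 10: 10/1
a_1 = 5: 51/5
a_2 = 4: 214/21
a_3 = 14: 3047/299
a_4 = 1: 3261/320
a_5 = 2: 9569/939
a_6 = 2: 22399/2198
a_7 = 11: 255958/25117

255958/25117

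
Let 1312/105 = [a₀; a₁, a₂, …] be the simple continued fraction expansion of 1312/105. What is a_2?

Repeatedly divide and take the remainder:
⌊1312/105⌋ = 12, remainder 52
⌊105/52⌋ = 2, remainder 1
⌊52/1⌋ = 52, remainder 0

52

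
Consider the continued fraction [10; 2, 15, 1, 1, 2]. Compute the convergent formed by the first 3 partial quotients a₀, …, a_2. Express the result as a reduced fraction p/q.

325/31

Start with 15.
2 + 1/(15/1) = 2 + 1/15 = 31/15
10 + 1/(31/15) = 10 + 15/31 = 325/31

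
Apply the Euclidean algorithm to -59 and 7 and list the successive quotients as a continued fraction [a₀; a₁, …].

Repeatedly divide and take the remainder:
⌊-59/7⌋ = -9, remainder 4
⌊7/4⌋ = 1, remainder 3
⌊4/3⌋ = 1, remainder 1
⌊3/1⌋ = 3, remainder 0

[-9; 1, 1, 3]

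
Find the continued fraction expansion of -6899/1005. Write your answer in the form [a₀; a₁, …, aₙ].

Run the Euclidean algorithm, recording each quotient:
⌊-6899/1005⌋ = -7, remainder 136
⌊1005/136⌋ = 7, remainder 53
⌊136/53⌋ = 2, remainder 30
⌊53/30⌋ = 1, remainder 23
⌊30/23⌋ = 1, remainder 7
⌊23/7⌋ = 3, remainder 2
⌊7/2⌋ = 3, remainder 1
⌊2/1⌋ = 2, remainder 0

[-7; 7, 2, 1, 1, 3, 3, 2]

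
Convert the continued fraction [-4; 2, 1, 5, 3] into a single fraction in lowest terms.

-197/54

Use the convergent recurrence hₖ = aₖ·hₖ₋₁ + hₖ₋₂ (and likewise for the denominators kₖ):
a_0 = -4: -4/1
a_1 = 2: -7/2
a_2 = 1: -11/3
a_3 = 5: -62/17
a_4 = 3: -197/54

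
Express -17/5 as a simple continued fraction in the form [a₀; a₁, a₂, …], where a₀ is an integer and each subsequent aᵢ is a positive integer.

Run the Euclidean algorithm, recording each quotient:
⌊-17/5⌋ = -4, remainder 3
⌊5/3⌋ = 1, remainder 2
⌊3/2⌋ = 1, remainder 1
⌊2/1⌋ = 2, remainder 0

[-4; 1, 1, 2]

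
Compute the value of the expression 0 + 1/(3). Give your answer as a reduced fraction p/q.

Work from the innermost term outward:
Start with 3.
0 + 1/(3/1) = 0 + 1/3 = 1/3

1/3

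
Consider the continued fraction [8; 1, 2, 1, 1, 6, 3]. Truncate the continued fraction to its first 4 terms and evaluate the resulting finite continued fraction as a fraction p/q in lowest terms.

35/4

a_0 = 8: 8/1
a_1 = 1: 9/1
a_2 = 2: 26/3
a_3 = 1: 35/4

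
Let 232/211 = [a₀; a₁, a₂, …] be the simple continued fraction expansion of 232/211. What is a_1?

232 = 1·211 + 21, so a_0 = 1
211 = 10·21 + 1, so a_1 = 10

10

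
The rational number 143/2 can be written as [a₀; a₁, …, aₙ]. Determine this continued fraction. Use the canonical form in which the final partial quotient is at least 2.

[71; 2]

⌊143/2⌋ = 71, remainder 1
⌊2/1⌋ = 2, remainder 0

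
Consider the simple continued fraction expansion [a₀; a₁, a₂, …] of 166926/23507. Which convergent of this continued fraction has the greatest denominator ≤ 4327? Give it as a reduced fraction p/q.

a_0 = 7: 7/1  (≤ bound)
a_1 = 9: 64/9  (≤ bound)
a_2 = 1: 71/10  (≤ bound)
a_3 = 8: 632/89  (≤ bound)
a_4 = 26: 16503/2324  (≤ bound)
a_5 = 3: 50141/7061  (> 4327, stop)

16503/2324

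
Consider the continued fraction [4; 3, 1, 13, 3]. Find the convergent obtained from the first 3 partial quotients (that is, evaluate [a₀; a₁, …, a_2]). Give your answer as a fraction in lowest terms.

17/4

Start with 1.
3 + 1/(1/1) = 3 + 1/1 = 4/1
4 + 1/(4/1) = 4 + 1/4 = 17/4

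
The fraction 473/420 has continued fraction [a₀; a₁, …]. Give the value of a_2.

473 = 1·420 + 53, so a_0 = 1
420 = 7·53 + 49, so a_1 = 7
53 = 1·49 + 4, so a_2 = 1

1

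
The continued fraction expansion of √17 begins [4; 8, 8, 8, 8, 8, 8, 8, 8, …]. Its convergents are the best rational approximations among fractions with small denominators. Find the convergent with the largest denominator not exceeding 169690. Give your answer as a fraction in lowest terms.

a_0 = 4: 4/1  (≤ bound)
a_1 = 8: 33/8  (≤ bound)
a_2 = 8: 268/65  (≤ bound)
a_3 = 8: 2177/528  (≤ bound)
a_4 = 8: 17684/4289  (≤ bound)
a_5 = 8: 143649/34840  (≤ bound)
a_6 = 8: 1166876/283009  (> 169690, stop)

143649/34840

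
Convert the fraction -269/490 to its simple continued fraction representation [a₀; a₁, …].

[-1; 2, 4, 1, 1, 1, 1, 9]

Run the Euclidean algorithm, recording each quotient:
-269 ÷ 490 → quotient -1, remainder 221
490 ÷ 221 → quotient 2, remainder 48
221 ÷ 48 → quotient 4, remainder 29
48 ÷ 29 → quotient 1, remainder 19
29 ÷ 19 → quotient 1, remainder 10
19 ÷ 10 → quotient 1, remainder 9
10 ÷ 9 → quotient 1, remainder 1
9 ÷ 1 → quotient 9, remainder 0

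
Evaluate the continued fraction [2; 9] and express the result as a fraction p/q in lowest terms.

19/9

Start with 9.
2 + 1/(9/1) = 2 + 1/9 = 19/9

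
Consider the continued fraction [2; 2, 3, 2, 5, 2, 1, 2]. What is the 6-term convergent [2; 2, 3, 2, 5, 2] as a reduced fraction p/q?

Starting at the tail and folding back:
Start with 2.
5 + 1/(2/1) = 5 + 1/2 = 11/2
2 + 1/(11/2) = 2 + 2/11 = 24/11
3 + 1/(24/11) = 3 + 11/24 = 83/24
2 + 1/(83/24) = 2 + 24/83 = 190/83
2 + 1/(190/83) = 2 + 83/190 = 463/190

463/190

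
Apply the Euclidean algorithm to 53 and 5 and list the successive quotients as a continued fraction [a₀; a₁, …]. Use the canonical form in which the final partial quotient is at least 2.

[10; 1, 1, 2]

⌊53/5⌋ = 10, remainder 3
⌊5/3⌋ = 1, remainder 2
⌊3/2⌋ = 1, remainder 1
⌊2/1⌋ = 2, remainder 0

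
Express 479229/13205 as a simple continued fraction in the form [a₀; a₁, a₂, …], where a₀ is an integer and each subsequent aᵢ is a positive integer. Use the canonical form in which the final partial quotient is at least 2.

[36; 3, 2, 3, 9, 29, 2]

Run the Euclidean algorithm, recording each quotient:
479229 = 36·13205 + 3849, so a_0 = 36
13205 = 3·3849 + 1658, so a_1 = 3
3849 = 2·1658 + 533, so a_2 = 2
1658 = 3·533 + 59, so a_3 = 3
533 = 9·59 + 2, so a_4 = 9
59 = 29·2 + 1, so a_5 = 29
2 = 2·1 + 0, so a_6 = 2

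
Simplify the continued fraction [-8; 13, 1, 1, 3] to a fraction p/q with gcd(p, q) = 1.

Use the convergent recurrence hₖ = aₖ·hₖ₋₁ + hₖ₋₂ (and likewise for the denominators kₖ):
a_0 = -8: -8/1
a_1 = 13: -103/13
a_2 = 1: -111/14
a_3 = 1: -214/27
a_4 = 3: -753/95

-753/95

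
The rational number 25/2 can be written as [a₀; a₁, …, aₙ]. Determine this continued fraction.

Apply division with remainder until the remainder is 0:
25 = 12·2 + 1, so a_0 = 12
2 = 2·1 + 0, so a_1 = 2

[12; 2]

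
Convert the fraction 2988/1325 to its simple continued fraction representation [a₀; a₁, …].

[2; 3, 1, 11, 1, 1, 13]

Repeatedly divide and take the remainder:
2988 ÷ 1325 → quotient 2, remainder 338
1325 ÷ 338 → quotient 3, remainder 311
338 ÷ 311 → quotient 1, remainder 27
311 ÷ 27 → quotient 11, remainder 14
27 ÷ 14 → quotient 1, remainder 13
14 ÷ 13 → quotient 1, remainder 1
13 ÷ 1 → quotient 13, remainder 0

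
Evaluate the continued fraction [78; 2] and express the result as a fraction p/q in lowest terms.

Start with 2.
78 + 1/(2/1) = 78 + 1/2 = 157/2

157/2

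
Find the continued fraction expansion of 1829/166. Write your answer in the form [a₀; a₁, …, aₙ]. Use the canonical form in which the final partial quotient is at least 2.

1829 = 11·166 + 3, so a_0 = 11
166 = 55·3 + 1, so a_1 = 55
3 = 3·1 + 0, so a_2 = 3

[11; 55, 3]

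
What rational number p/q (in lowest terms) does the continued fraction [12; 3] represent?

Build up convergents one term at a time:
a_0 = 12: 12/1
a_1 = 3: 37/3

37/3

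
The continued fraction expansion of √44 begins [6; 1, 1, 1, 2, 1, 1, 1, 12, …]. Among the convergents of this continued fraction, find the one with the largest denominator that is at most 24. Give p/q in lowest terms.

126/19

a_0 = 6: 6/1  (≤ bound)
a_1 = 1: 7/1  (≤ bound)
a_2 = 1: 13/2  (≤ bound)
a_3 = 1: 20/3  (≤ bound)
a_4 = 2: 53/8  (≤ bound)
a_5 = 1: 73/11  (≤ bound)
a_6 = 1: 126/19  (≤ bound)
a_7 = 1: 199/30  (> 24, stop)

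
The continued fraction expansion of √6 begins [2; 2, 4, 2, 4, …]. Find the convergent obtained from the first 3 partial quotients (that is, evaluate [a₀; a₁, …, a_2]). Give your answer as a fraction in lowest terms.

a_0 = 2: 2/1
a_1 = 2: 5/2
a_2 = 4: 22/9

22/9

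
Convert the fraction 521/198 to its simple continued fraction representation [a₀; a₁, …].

[2; 1, 1, 1, 2, 2, 10]

⌊521/198⌋ = 2, remainder 125
⌊198/125⌋ = 1, remainder 73
⌊125/73⌋ = 1, remainder 52
⌊73/52⌋ = 1, remainder 21
⌊52/21⌋ = 2, remainder 10
⌊21/10⌋ = 2, remainder 1
⌊10/1⌋ = 10, remainder 0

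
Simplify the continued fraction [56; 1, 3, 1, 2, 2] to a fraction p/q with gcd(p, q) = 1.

a_0 = 56: 56/1
a_1 = 1: 57/1
a_2 = 3: 227/4
a_3 = 1: 284/5
a_4 = 2: 795/14
a_5 = 2: 1874/33

1874/33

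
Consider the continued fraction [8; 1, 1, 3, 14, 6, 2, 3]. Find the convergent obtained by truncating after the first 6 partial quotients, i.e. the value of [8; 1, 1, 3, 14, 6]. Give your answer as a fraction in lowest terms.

5202/607

Start with 6.
14 + 1/(6/1) = 14 + 1/6 = 85/6
3 + 1/(85/6) = 3 + 6/85 = 261/85
1 + 1/(261/85) = 1 + 85/261 = 346/261
1 + 1/(346/261) = 1 + 261/346 = 607/346
8 + 1/(607/346) = 8 + 346/607 = 5202/607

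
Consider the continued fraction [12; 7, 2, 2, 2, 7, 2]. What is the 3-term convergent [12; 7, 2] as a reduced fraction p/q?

Collapse the nested fraction from the inside out:
Start with 2.
7 + 1/(2/1) = 7 + 1/2 = 15/2
12 + 1/(15/2) = 12 + 2/15 = 182/15

182/15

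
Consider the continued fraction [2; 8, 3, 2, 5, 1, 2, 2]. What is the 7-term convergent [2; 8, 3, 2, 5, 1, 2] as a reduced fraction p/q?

Compute successive convergents:
a_0 = 2: 2/1
a_1 = 8: 17/8
a_2 = 3: 53/25
a_3 = 2: 123/58
a_4 = 5: 668/315
a_5 = 1: 791/373
a_6 = 2: 2250/1061

2250/1061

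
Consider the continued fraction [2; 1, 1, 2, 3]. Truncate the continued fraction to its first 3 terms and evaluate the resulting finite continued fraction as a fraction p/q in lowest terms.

5/2

a_0 = 2: 2/1
a_1 = 1: 3/1
a_2 = 1: 5/2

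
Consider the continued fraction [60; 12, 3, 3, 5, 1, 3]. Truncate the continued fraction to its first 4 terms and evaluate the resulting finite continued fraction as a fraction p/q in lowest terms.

7390/123

Starting at the tail and folding back:
Start with 3.
3 + 1/(3/1) = 3 + 1/3 = 10/3
12 + 1/(10/3) = 12 + 3/10 = 123/10
60 + 1/(123/10) = 60 + 10/123 = 7390/123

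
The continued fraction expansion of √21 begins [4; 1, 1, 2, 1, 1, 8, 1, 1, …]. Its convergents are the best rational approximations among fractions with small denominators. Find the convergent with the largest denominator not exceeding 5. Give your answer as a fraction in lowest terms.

23/5

a_0 = 4: 4/1  (≤ bound)
a_1 = 1: 5/1  (≤ bound)
a_2 = 1: 9/2  (≤ bound)
a_3 = 2: 23/5  (≤ bound)
a_4 = 1: 32/7  (> 5, stop)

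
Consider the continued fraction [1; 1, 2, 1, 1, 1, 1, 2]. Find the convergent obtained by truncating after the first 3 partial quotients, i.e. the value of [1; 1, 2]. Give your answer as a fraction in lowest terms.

5/3

Collapse the nested fraction from the inside out:
Start with 2.
1 + 1/(2/1) = 1 + 1/2 = 3/2
1 + 1/(3/2) = 1 + 2/3 = 5/3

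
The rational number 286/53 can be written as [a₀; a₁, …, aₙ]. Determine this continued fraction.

Apply division with remainder until the remainder is 0:
286 = 5·53 + 21, so a_0 = 5
53 = 2·21 + 11, so a_1 = 2
21 = 1·11 + 10, so a_2 = 1
11 = 1·10 + 1, so a_3 = 1
10 = 10·1 + 0, so a_4 = 10

[5; 2, 1, 1, 10]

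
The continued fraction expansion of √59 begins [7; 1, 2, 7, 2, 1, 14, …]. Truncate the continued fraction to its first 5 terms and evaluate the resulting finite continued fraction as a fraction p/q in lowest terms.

361/47

Collapse the nested fraction from the inside out:
Start with 2.
7 + 1/(2/1) = 7 + 1/2 = 15/2
2 + 1/(15/2) = 2 + 2/15 = 32/15
1 + 1/(32/15) = 1 + 15/32 = 47/32
7 + 1/(47/32) = 7 + 32/47 = 361/47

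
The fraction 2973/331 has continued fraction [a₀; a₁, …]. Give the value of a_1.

1

⌊2973/331⌋ = 8, remainder 325
⌊331/325⌋ = 1, remainder 6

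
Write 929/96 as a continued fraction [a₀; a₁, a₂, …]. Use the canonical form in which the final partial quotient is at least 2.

[9; 1, 2, 10, 3]

Apply division with remainder until the remainder is 0:
⌊929/96⌋ = 9, remainder 65
⌊96/65⌋ = 1, remainder 31
⌊65/31⌋ = 2, remainder 3
⌊31/3⌋ = 10, remainder 1
⌊3/1⌋ = 3, remainder 0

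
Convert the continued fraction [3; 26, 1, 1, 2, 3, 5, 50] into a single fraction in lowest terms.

a_0 = 3: 3/1
a_1 = 26: 79/26
a_2 = 1: 82/27
a_3 = 1: 161/53
a_4 = 2: 404/133
a_5 = 3: 1373/452
a_6 = 5: 7269/2393
a_7 = 50: 364823/120102

364823/120102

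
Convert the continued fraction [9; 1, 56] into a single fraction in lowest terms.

Start with 56.
1 + 1/(56/1) = 1 + 1/56 = 57/56
9 + 1/(57/56) = 9 + 56/57 = 569/57

569/57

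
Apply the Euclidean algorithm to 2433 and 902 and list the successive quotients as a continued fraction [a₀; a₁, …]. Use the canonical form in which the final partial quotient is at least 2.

[2; 1, 2, 3, 3, 2, 5, 2]

Run the Euclidean algorithm, recording each quotient:
2433 = 2·902 + 629, so a_0 = 2
902 = 1·629 + 273, so a_1 = 1
629 = 2·273 + 83, so a_2 = 2
273 = 3·83 + 24, so a_3 = 3
83 = 3·24 + 11, so a_4 = 3
24 = 2·11 + 2, so a_5 = 2
11 = 5·2 + 1, so a_6 = 5
2 = 2·1 + 0, so a_7 = 2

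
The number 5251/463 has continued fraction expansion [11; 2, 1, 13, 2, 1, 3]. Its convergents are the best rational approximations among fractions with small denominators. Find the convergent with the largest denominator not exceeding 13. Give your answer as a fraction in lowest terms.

34/3

List convergents until the denominator exceeds the bound:
a_0 = 11: 11/1  (≤ bound)
a_1 = 2: 23/2  (≤ bound)
a_2 = 1: 34/3  (≤ bound)
a_3 = 13: 465/41  (> 13, stop)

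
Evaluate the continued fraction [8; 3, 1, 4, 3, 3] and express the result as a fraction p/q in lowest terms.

a_0 = 8: 8/1
a_1 = 3: 25/3
a_2 = 1: 33/4
a_3 = 4: 157/19
a_4 = 3: 504/61
a_5 = 3: 1669/202

1669/202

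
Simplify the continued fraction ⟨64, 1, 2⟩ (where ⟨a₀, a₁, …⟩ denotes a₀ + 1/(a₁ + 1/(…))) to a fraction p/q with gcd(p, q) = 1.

194/3

Use the convergent recurrence hₖ = aₖ·hₖ₋₁ + hₖ₋₂ (and likewise for the denominators kₖ):
a_0 = 64: 64/1
a_1 = 1: 65/1
a_2 = 2: 194/3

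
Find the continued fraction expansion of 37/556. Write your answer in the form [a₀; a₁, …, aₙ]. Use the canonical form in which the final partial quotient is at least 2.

[0; 15, 37]

Run the Euclidean algorithm, recording each quotient:
⌊37/556⌋ = 0, remainder 37
⌊556/37⌋ = 15, remainder 1
⌊37/1⌋ = 37, remainder 0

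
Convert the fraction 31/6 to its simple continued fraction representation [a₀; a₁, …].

[5; 6]

Run the Euclidean algorithm, recording each quotient:
31 = 5·6 + 1, so a_0 = 5
6 = 6·1 + 0, so a_1 = 6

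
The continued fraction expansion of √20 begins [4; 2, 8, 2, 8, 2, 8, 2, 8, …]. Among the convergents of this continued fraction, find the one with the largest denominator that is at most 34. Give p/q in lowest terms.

a_0 = 4: 4/1  (≤ bound)
a_1 = 2: 9/2  (≤ bound)
a_2 = 8: 76/17  (≤ bound)
a_3 = 2: 161/36  (> 34, stop)

76/17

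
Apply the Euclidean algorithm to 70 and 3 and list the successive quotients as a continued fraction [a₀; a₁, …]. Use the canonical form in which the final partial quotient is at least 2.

[23; 3]

Apply division with remainder until the remainder is 0:
70 ÷ 3 → quotient 23, remainder 1
3 ÷ 1 → quotient 3, remainder 0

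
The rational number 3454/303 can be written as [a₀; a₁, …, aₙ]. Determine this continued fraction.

[11; 2, 1, 1, 60]

⌊3454/303⌋ = 11, remainder 121
⌊303/121⌋ = 2, remainder 61
⌊121/61⌋ = 1, remainder 60
⌊61/60⌋ = 1, remainder 1
⌊60/1⌋ = 60, remainder 0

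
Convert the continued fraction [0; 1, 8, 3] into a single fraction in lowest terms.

Compute successive convergents:
a_0 = 0: 0/1
a_1 = 1: 1/1
a_2 = 8: 8/9
a_3 = 3: 25/28

25/28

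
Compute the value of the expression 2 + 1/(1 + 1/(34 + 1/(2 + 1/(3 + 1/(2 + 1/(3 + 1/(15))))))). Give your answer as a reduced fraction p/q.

88565/29802

Starting at the tail and folding back:
Start with 15.
3 + 1/(15/1) = 3 + 1/15 = 46/15
2 + 1/(46/15) = 2 + 15/46 = 107/46
3 + 1/(107/46) = 3 + 46/107 = 367/107
2 + 1/(367/107) = 2 + 107/367 = 841/367
34 + 1/(841/367) = 34 + 367/841 = 28961/841
1 + 1/(28961/841) = 1 + 841/28961 = 29802/28961
2 + 1/(29802/28961) = 2 + 28961/29802 = 88565/29802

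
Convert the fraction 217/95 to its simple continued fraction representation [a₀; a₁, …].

⌊217/95⌋ = 2, remainder 27
⌊95/27⌋ = 3, remainder 14
⌊27/14⌋ = 1, remainder 13
⌊14/13⌋ = 1, remainder 1
⌊13/1⌋ = 13, remainder 0

[2; 3, 1, 1, 13]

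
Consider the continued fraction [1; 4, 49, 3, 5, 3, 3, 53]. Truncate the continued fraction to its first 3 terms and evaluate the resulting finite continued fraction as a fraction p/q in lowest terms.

Start with 49.
4 + 1/(49/1) = 4 + 1/49 = 197/49
1 + 1/(197/49) = 1 + 49/197 = 246/197

246/197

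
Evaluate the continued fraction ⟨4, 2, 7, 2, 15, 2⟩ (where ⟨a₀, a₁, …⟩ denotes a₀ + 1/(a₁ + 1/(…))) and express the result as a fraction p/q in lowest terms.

4567/1022

Work from the innermost term outward:
Start with 2.
15 + 1/(2/1) = 15 + 1/2 = 31/2
2 + 1/(31/2) = 2 + 2/31 = 64/31
7 + 1/(64/31) = 7 + 31/64 = 479/64
2 + 1/(479/64) = 2 + 64/479 = 1022/479
4 + 1/(1022/479) = 4 + 479/1022 = 4567/1022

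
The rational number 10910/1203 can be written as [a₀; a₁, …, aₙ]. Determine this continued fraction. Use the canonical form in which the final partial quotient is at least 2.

Apply division with remainder until the remainder is 0:
10910 ÷ 1203 → quotient 9, remainder 83
1203 ÷ 83 → quotient 14, remainder 41
83 ÷ 41 → quotient 2, remainder 1
41 ÷ 1 → quotient 41, remainder 0

[9; 14, 2, 41]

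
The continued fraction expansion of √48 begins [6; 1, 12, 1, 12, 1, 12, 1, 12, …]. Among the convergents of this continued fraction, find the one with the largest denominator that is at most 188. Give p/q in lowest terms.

a_0 = 6: 6/1  (≤ bound)
a_1 = 1: 7/1  (≤ bound)
a_2 = 12: 90/13  (≤ bound)
a_3 = 1: 97/14  (≤ bound)
a_4 = 12: 1254/181  (≤ bound)
a_5 = 1: 1351/195  (> 188, stop)

1254/181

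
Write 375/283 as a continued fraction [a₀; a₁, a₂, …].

[1; 3, 13, 7]

375 ÷ 283 → quotient 1, remainder 92
283 ÷ 92 → quotient 3, remainder 7
92 ÷ 7 → quotient 13, remainder 1
7 ÷ 1 → quotient 7, remainder 0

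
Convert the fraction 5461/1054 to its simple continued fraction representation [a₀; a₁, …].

[5; 5, 1, 1, 13, 7]

5461 = 5·1054 + 191, so a_0 = 5
1054 = 5·191 + 99, so a_1 = 5
191 = 1·99 + 92, so a_2 = 1
99 = 1·92 + 7, so a_3 = 1
92 = 13·7 + 1, so a_4 = 13
7 = 7·1 + 0, so a_5 = 7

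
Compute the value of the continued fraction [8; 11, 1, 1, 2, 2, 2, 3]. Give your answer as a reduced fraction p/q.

9275/1147

Use the convergent recurrence hₖ = aₖ·hₖ₋₁ + hₖ₋₂ (and likewise for the denominators kₖ):
a_0 = 8: 8/1
a_1 = 11: 89/11
a_2 = 1: 97/12
a_3 = 1: 186/23
a_4 = 2: 469/58
a_5 = 2: 1124/139
a_6 = 2: 2717/336
a_7 = 3: 9275/1147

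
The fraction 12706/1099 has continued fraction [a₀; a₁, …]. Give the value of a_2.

12706 ÷ 1099 → quotient 11, remainder 617
1099 ÷ 617 → quotient 1, remainder 482
617 ÷ 482 → quotient 1, remainder 135

1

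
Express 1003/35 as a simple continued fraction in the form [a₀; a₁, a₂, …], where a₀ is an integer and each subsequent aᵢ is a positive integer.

[28; 1, 1, 1, 11]

Apply division with remainder until the remainder is 0:
⌊1003/35⌋ = 28, remainder 23
⌊35/23⌋ = 1, remainder 12
⌊23/12⌋ = 1, remainder 11
⌊12/11⌋ = 1, remainder 1
⌊11/1⌋ = 11, remainder 0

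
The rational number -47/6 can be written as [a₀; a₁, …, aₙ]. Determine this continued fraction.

-47 = -8·6 + 1, so a_0 = -8
6 = 6·1 + 0, so a_1 = 6

[-8; 6]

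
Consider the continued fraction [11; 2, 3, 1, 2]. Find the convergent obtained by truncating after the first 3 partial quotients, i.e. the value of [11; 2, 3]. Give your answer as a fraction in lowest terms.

Start with 3.
2 + 1/(3/1) = 2 + 1/3 = 7/3
11 + 1/(7/3) = 11 + 3/7 = 80/7

80/7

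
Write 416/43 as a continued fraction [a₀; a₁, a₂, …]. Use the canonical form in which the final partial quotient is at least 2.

Apply division with remainder until the remainder is 0:
416 ÷ 43 → quotient 9, remainder 29
43 ÷ 29 → quotient 1, remainder 14
29 ÷ 14 → quotient 2, remainder 1
14 ÷ 1 → quotient 14, remainder 0

[9; 1, 2, 14]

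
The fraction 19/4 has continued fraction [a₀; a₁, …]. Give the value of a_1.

1

Run the Euclidean algorithm, recording each quotient:
19 = 4·4 + 3, so a_0 = 4
4 = 1·3 + 1, so a_1 = 1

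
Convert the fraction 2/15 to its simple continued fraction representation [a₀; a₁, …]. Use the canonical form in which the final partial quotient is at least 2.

Repeatedly divide and take the remainder:
2 ÷ 15 → quotient 0, remainder 2
15 ÷ 2 → quotient 7, remainder 1
2 ÷ 1 → quotient 2, remainder 0

[0; 7, 2]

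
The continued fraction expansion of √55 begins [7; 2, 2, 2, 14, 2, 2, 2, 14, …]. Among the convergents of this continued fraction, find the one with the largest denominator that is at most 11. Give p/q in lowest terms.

37/5

List convergents until the denominator exceeds the bound:
a_0 = 7: 7/1  (≤ bound)
a_1 = 2: 15/2  (≤ bound)
a_2 = 2: 37/5  (≤ bound)
a_3 = 2: 89/12  (> 11, stop)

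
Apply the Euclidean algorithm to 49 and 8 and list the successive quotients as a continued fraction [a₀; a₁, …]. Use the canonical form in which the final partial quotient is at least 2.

⌊49/8⌋ = 6, remainder 1
⌊8/1⌋ = 8, remainder 0

[6; 8]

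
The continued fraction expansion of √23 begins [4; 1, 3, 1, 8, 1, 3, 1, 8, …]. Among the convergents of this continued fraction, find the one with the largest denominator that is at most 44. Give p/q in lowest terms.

211/44

List convergents until the denominator exceeds the bound:
a_0 = 4: 4/1  (≤ bound)
a_1 = 1: 5/1  (≤ bound)
a_2 = 3: 19/4  (≤ bound)
a_3 = 1: 24/5  (≤ bound)
a_4 = 8: 211/44  (≤ bound)
a_5 = 1: 235/49  (> 44, stop)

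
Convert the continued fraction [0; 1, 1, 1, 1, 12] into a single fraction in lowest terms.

Start with 12.
1 + 1/(12/1) = 1 + 1/12 = 13/12
1 + 1/(13/12) = 1 + 12/13 = 25/13
1 + 1/(25/13) = 1 + 13/25 = 38/25
1 + 1/(38/25) = 1 + 25/38 = 63/38
0 + 1/(63/38) = 0 + 38/63 = 38/63

38/63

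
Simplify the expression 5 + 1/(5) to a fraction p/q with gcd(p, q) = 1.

26/5

a_0 = 5: 5/1
a_1 = 5: 26/5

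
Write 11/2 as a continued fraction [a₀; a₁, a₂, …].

[5; 2]

11 = 5·2 + 1, so a_0 = 5
2 = 2·1 + 0, so a_1 = 2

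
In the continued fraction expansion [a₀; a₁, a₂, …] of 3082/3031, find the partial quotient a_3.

Repeatedly divide and take the remainder:
⌊3082/3031⌋ = 1, remainder 51
⌊3031/51⌋ = 59, remainder 22
⌊51/22⌋ = 2, remainder 7
⌊22/7⌋ = 3, remainder 1

3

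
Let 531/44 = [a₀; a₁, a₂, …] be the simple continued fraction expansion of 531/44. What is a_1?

14

⌊531/44⌋ = 12, remainder 3
⌊44/3⌋ = 14, remainder 2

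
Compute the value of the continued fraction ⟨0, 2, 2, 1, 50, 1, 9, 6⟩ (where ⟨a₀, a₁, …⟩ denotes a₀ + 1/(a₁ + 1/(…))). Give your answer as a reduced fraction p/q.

9437/22040

a_0 = 0: 0/1
a_1 = 2: 1/2
a_2 = 2: 2/5
a_3 = 1: 3/7
a_4 = 50: 152/355
a_5 = 1: 155/362
a_6 = 9: 1547/3613
a_7 = 6: 9437/22040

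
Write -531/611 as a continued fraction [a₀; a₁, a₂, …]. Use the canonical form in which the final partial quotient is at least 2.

[-1; 7, 1, 1, 1, 3, 7]

-531 = -1·611 + 80, so a_0 = -1
611 = 7·80 + 51, so a_1 = 7
80 = 1·51 + 29, so a_2 = 1
51 = 1·29 + 22, so a_3 = 1
29 = 1·22 + 7, so a_4 = 1
22 = 3·7 + 1, so a_5 = 3
7 = 7·1 + 0, so a_6 = 7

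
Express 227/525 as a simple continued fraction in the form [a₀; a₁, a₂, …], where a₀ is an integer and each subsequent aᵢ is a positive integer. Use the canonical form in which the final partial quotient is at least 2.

[0; 2, 3, 5, 14]

Apply division with remainder until the remainder is 0:
⌊227/525⌋ = 0, remainder 227
⌊525/227⌋ = 2, remainder 71
⌊227/71⌋ = 3, remainder 14
⌊71/14⌋ = 5, remainder 1
⌊14/1⌋ = 14, remainder 0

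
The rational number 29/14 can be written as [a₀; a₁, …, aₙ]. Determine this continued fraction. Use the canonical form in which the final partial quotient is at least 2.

29 ÷ 14 → quotient 2, remainder 1
14 ÷ 1 → quotient 14, remainder 0

[2; 14]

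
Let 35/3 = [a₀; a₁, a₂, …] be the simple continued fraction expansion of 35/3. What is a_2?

2

⌊35/3⌋ = 11, remainder 2
⌊3/2⌋ = 1, remainder 1
⌊2/1⌋ = 2, remainder 0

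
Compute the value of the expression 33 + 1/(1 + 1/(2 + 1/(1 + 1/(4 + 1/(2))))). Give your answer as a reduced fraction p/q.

a_0 = 33: 33/1
a_1 = 1: 34/1
a_2 = 2: 101/3
a_3 = 1: 135/4
a_4 = 4: 641/19
a_5 = 2: 1417/42

1417/42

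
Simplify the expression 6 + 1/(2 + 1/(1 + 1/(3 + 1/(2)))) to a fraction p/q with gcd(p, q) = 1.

159/25

a_0 = 6: 6/1
a_1 = 2: 13/2
a_2 = 1: 19/3
a_3 = 3: 70/11
a_4 = 2: 159/25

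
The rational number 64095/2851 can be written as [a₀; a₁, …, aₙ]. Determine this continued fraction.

[22; 2, 13, 13, 8]

64095 = 22·2851 + 1373, so a_0 = 22
2851 = 2·1373 + 105, so a_1 = 2
1373 = 13·105 + 8, so a_2 = 13
105 = 13·8 + 1, so a_3 = 13
8 = 8·1 + 0, so a_4 = 8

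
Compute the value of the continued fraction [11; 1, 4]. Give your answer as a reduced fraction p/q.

a_0 = 11: 11/1
a_1 = 1: 12/1
a_2 = 4: 59/5

59/5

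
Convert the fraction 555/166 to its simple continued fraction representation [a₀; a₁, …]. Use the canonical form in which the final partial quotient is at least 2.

555 ÷ 166 → quotient 3, remainder 57
166 ÷ 57 → quotient 2, remainder 52
57 ÷ 52 → quotient 1, remainder 5
52 ÷ 5 → quotient 10, remainder 2
5 ÷ 2 → quotient 2, remainder 1
2 ÷ 1 → quotient 2, remainder 0

[3; 2, 1, 10, 2, 2]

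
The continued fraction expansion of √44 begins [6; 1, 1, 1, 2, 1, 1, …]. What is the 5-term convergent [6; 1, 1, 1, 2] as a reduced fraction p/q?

Start with 2.
1 + 1/(2/1) = 1 + 1/2 = 3/2
1 + 1/(3/2) = 1 + 2/3 = 5/3
1 + 1/(5/3) = 1 + 3/5 = 8/5
6 + 1/(8/5) = 6 + 5/8 = 53/8

53/8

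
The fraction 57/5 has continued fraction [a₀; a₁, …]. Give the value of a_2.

2

Apply division with remainder until the remainder is 0:
57 ÷ 5 → quotient 11, remainder 2
5 ÷ 2 → quotient 2, remainder 1
2 ÷ 1 → quotient 2, remainder 0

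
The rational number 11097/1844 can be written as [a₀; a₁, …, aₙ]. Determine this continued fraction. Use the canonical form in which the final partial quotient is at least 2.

Run the Euclidean algorithm, recording each quotient:
⌊11097/1844⌋ = 6, remainder 33
⌊1844/33⌋ = 55, remainder 29
⌊33/29⌋ = 1, remainder 4
⌊29/4⌋ = 7, remainder 1
⌊4/1⌋ = 4, remainder 0

[6; 55, 1, 7, 4]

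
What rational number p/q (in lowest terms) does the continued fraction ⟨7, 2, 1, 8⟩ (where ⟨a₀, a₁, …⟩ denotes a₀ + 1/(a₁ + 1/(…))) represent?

191/26

Collapse the nested fraction from the inside out:
Start with 8.
1 + 1/(8/1) = 1 + 1/8 = 9/8
2 + 1/(9/8) = 2 + 8/9 = 26/9
7 + 1/(26/9) = 7 + 9/26 = 191/26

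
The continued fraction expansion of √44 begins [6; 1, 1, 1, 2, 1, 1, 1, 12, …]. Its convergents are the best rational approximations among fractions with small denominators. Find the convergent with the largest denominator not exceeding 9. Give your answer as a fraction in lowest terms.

a_0 = 6: 6/1  (≤ bound)
a_1 = 1: 7/1  (≤ bound)
a_2 = 1: 13/2  (≤ bound)
a_3 = 1: 20/3  (≤ bound)
a_4 = 2: 53/8  (≤ bound)
a_5 = 1: 73/11  (> 9, stop)

53/8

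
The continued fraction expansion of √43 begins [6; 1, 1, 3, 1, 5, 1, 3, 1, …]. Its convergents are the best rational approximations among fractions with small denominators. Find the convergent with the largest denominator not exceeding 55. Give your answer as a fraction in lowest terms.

List convergents until the denominator exceeds the bound:
a_0 = 6: 6/1  (≤ bound)
a_1 = 1: 7/1  (≤ bound)
a_2 = 1: 13/2  (≤ bound)
a_3 = 3: 46/7  (≤ bound)
a_4 = 1: 59/9  (≤ bound)
a_5 = 5: 341/52  (≤ bound)
a_6 = 1: 400/61  (> 55, stop)

341/52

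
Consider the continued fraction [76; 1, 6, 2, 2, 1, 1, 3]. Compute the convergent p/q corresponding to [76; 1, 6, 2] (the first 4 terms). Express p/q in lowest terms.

Collapse the nested fraction from the inside out:
Start with 2.
6 + 1/(2/1) = 6 + 1/2 = 13/2
1 + 1/(13/2) = 1 + 2/13 = 15/13
76 + 1/(15/13) = 76 + 13/15 = 1153/15

1153/15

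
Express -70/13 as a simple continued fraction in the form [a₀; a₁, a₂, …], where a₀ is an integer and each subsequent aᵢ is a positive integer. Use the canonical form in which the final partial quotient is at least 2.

Apply division with remainder until the remainder is 0:
-70 = -6·13 + 8, so a_0 = -6
13 = 1·8 + 5, so a_1 = 1
8 = 1·5 + 3, so a_2 = 1
5 = 1·3 + 2, so a_3 = 1
3 = 1·2 + 1, so a_4 = 1
2 = 2·1 + 0, so a_5 = 2

[-6; 1, 1, 1, 1, 2]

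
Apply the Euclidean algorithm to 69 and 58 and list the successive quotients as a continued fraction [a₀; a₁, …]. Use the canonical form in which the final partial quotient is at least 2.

69 = 1·58 + 11, so a_0 = 1
58 = 5·11 + 3, so a_1 = 5
11 = 3·3 + 2, so a_2 = 3
3 = 1·2 + 1, so a_3 = 1
2 = 2·1 + 0, so a_4 = 2

[1; 5, 3, 1, 2]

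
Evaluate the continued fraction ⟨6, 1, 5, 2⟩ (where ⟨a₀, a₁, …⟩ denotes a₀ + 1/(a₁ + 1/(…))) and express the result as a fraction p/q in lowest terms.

89/13

Start with 2.
5 + 1/(2/1) = 5 + 1/2 = 11/2
1 + 1/(11/2) = 1 + 2/11 = 13/11
6 + 1/(13/11) = 6 + 11/13 = 89/13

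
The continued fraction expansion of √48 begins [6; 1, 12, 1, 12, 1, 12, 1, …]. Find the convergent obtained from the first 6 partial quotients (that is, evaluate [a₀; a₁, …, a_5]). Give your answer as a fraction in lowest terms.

a_0 = 6: 6/1
a_1 = 1: 7/1
a_2 = 12: 90/13
a_3 = 1: 97/14
a_4 = 12: 1254/181
a_5 = 1: 1351/195

1351/195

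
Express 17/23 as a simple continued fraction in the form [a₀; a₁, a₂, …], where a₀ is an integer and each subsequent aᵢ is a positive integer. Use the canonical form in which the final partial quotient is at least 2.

[0; 1, 2, 1, 5]

Repeatedly divide and take the remainder:
⌊17/23⌋ = 0, remainder 17
⌊23/17⌋ = 1, remainder 6
⌊17/6⌋ = 2, remainder 5
⌊6/5⌋ = 1, remainder 1
⌊5/1⌋ = 5, remainder 0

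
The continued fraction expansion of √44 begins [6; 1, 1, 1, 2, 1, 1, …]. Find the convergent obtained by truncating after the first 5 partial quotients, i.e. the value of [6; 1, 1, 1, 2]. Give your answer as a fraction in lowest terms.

53/8

a_0 = 6: 6/1
a_1 = 1: 7/1
a_2 = 1: 13/2
a_3 = 1: 20/3
a_4 = 2: 53/8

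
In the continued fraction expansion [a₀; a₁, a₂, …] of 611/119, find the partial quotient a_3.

3

611 ÷ 119 → quotient 5, remainder 16
119 ÷ 16 → quotient 7, remainder 7
16 ÷ 7 → quotient 2, remainder 2
7 ÷ 2 → quotient 3, remainder 1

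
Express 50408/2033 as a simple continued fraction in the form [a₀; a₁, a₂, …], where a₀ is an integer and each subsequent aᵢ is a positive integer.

⌊50408/2033⌋ = 24, remainder 1616
⌊2033/1616⌋ = 1, remainder 417
⌊1616/417⌋ = 3, remainder 365
⌊417/365⌋ = 1, remainder 52
⌊365/52⌋ = 7, remainder 1
⌊52/1⌋ = 52, remainder 0

[24; 1, 3, 1, 7, 52]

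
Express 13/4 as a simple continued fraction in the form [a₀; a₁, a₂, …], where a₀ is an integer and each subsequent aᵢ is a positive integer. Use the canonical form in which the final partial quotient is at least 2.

[3; 4]

⌊13/4⌋ = 3, remainder 1
⌊4/1⌋ = 4, remainder 0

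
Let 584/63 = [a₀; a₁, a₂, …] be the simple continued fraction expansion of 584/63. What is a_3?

584 = 9·63 + 17, so a_0 = 9
63 = 3·17 + 12, so a_1 = 3
17 = 1·12 + 5, so a_2 = 1
12 = 2·5 + 2, so a_3 = 2

2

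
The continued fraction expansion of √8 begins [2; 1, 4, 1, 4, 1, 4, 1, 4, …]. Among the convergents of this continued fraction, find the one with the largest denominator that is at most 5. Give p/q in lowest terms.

14/5

a_0 = 2: 2/1  (≤ bound)
a_1 = 1: 3/1  (≤ bound)
a_2 = 4: 14/5  (≤ bound)
a_3 = 1: 17/6  (> 5, stop)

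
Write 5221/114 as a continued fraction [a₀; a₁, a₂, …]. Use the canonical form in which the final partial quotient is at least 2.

[45; 1, 3, 1, 22]

⌊5221/114⌋ = 45, remainder 91
⌊114/91⌋ = 1, remainder 23
⌊91/23⌋ = 3, remainder 22
⌊23/22⌋ = 1, remainder 1
⌊22/1⌋ = 22, remainder 0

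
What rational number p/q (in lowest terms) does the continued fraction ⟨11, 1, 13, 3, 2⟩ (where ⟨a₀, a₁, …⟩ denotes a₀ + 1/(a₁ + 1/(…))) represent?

1193/100

Use the convergent recurrence hₖ = aₖ·hₖ₋₁ + hₖ₋₂ (and likewise for the denominators kₖ):
a_0 = 11: 11/1
a_1 = 1: 12/1
a_2 = 13: 167/14
a_3 = 3: 513/43
a_4 = 2: 1193/100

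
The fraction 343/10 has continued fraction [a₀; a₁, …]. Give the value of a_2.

3

343 ÷ 10 → quotient 34, remainder 3
10 ÷ 3 → quotient 3, remainder 1
3 ÷ 1 → quotient 3, remainder 0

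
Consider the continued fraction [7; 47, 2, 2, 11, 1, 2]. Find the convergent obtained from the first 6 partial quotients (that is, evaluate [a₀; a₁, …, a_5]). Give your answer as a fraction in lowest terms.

20635/2939

Start with 1.
11 + 1/(1/1) = 11 + 1/1 = 12/1
2 + 1/(12/1) = 2 + 1/12 = 25/12
2 + 1/(25/12) = 2 + 12/25 = 62/25
47 + 1/(62/25) = 47 + 25/62 = 2939/62
7 + 1/(2939/62) = 7 + 62/2939 = 20635/2939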